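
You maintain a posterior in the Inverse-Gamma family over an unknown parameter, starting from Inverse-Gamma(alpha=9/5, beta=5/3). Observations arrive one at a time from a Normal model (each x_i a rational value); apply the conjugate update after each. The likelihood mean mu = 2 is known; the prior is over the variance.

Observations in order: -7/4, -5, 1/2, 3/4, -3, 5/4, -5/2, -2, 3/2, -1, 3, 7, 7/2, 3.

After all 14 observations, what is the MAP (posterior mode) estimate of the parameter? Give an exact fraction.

obs 1: x=-7/4 → posterior Inverse-Gamma(23/10, 835/96)
obs 2: x=-5 → posterior Inverse-Gamma(14/5, 3187/96)
obs 3: x=1/2 → posterior Inverse-Gamma(33/10, 3295/96)
obs 4: x=3/4 → posterior Inverse-Gamma(19/5, 1685/48)
obs 5: x=-3 → posterior Inverse-Gamma(43/10, 2285/48)
obs 6: x=5/4 → posterior Inverse-Gamma(24/5, 4597/96)
obs 7: x=-5/2 → posterior Inverse-Gamma(53/10, 5569/96)
obs 8: x=-2 → posterior Inverse-Gamma(29/5, 6337/96)
obs 9: x=3/2 → posterior Inverse-Gamma(63/10, 6349/96)
obs 10: x=-1 → posterior Inverse-Gamma(34/5, 6781/96)
obs 11: x=3 → posterior Inverse-Gamma(73/10, 6829/96)
obs 12: x=7 → posterior Inverse-Gamma(39/5, 8029/96)
obs 13: x=7/2 → posterior Inverse-Gamma(83/10, 8137/96)
obs 14: x=3 → posterior Inverse-Gamma(44/5, 8185/96)

40925/4704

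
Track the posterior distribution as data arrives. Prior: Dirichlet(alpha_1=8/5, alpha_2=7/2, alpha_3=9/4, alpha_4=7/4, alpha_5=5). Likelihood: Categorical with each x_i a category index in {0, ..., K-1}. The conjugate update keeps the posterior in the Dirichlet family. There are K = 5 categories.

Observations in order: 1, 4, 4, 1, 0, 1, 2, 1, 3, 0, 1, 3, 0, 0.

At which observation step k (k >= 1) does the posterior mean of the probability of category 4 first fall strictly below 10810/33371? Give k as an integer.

obs 1: x=1 → posterior Dirichlet(8/5, 9/2, 9/4, 7/4, 5)
obs 2: x=4 → posterior Dirichlet(8/5, 9/2, 9/4, 7/4, 6)
obs 3: x=4 → posterior Dirichlet(8/5, 9/2, 9/4, 7/4, 7)
obs 4: x=1 → posterior Dirichlet(8/5, 11/2, 9/4, 7/4, 7)
obs 5: x=0 → posterior Dirichlet(13/5, 11/2, 9/4, 7/4, 7)
obs 6: x=1 → posterior Dirichlet(13/5, 13/2, 9/4, 7/4, 7)
obs 7: x=2 → posterior Dirichlet(13/5, 13/2, 13/4, 7/4, 7)
obs 8: x=1 → posterior Dirichlet(13/5, 15/2, 13/4, 7/4, 7)
obs 9: x=3 → posterior Dirichlet(13/5, 15/2, 13/4, 11/4, 7)
obs 10: x=0 → posterior Dirichlet(18/5, 15/2, 13/4, 11/4, 7)
obs 11: x=1 → posterior Dirichlet(18/5, 17/2, 13/4, 11/4, 7)
obs 12: x=3 → posterior Dirichlet(18/5, 17/2, 13/4, 15/4, 7)
obs 13: x=0 → posterior Dirichlet(23/5, 17/2, 13/4, 15/4, 7)
obs 14: x=0 → posterior Dirichlet(28/5, 17/2, 13/4, 15/4, 7)

k = 8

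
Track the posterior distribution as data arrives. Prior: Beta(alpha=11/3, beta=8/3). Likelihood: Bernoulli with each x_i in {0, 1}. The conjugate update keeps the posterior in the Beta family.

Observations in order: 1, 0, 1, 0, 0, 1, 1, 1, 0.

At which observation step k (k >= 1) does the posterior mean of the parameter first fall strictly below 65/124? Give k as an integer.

obs 1: x=1 → posterior Beta(14/3, 8/3)
obs 2: x=0 → posterior Beta(14/3, 11/3)
obs 3: x=1 → posterior Beta(17/3, 11/3)
obs 4: x=0 → posterior Beta(17/3, 14/3)
obs 5: x=0 → posterior Beta(17/3, 17/3)
obs 6: x=1 → posterior Beta(20/3, 17/3)
obs 7: x=1 → posterior Beta(23/3, 17/3)
obs 8: x=1 → posterior Beta(26/3, 17/3)
obs 9: x=0 → posterior Beta(26/3, 20/3)

k = 5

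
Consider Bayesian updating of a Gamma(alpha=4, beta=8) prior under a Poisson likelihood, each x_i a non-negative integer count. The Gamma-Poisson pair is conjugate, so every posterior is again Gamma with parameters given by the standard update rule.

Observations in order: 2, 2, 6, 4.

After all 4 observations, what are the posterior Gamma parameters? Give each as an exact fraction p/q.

obs 1: x=2 → posterior Gamma(6, 9)
obs 2: x=2 → posterior Gamma(8, 10)
obs 3: x=6 → posterior Gamma(14, 11)
obs 4: x=4 → posterior Gamma(18, 12)

alpha=18, beta=12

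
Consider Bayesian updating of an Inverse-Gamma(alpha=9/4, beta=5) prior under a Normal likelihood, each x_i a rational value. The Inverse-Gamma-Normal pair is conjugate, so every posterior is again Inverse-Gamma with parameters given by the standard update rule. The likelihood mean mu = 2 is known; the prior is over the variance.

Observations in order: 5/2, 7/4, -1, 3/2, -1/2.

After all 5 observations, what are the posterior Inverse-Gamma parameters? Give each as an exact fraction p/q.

obs 1: x=5/2 → posterior Inverse-Gamma(11/4, 41/8)
obs 2: x=7/4 → posterior Inverse-Gamma(13/4, 165/32)
obs 3: x=-1 → posterior Inverse-Gamma(15/4, 309/32)
obs 4: x=3/2 → posterior Inverse-Gamma(17/4, 313/32)
obs 5: x=-1/2 → posterior Inverse-Gamma(19/4, 413/32)

alpha=19/4, beta=413/32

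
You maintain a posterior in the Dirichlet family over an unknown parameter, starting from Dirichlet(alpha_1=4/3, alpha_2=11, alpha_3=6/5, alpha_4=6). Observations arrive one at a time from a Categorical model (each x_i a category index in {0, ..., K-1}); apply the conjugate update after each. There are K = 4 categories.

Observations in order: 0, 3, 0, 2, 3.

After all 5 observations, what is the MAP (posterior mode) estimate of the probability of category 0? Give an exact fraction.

5/44

obs 1: x=0 → posterior Dirichlet(7/3, 11, 6/5, 6)
obs 2: x=3 → posterior Dirichlet(7/3, 11, 6/5, 7)
obs 3: x=0 → posterior Dirichlet(10/3, 11, 6/5, 7)
obs 4: x=2 → posterior Dirichlet(10/3, 11, 11/5, 7)
obs 5: x=3 → posterior Dirichlet(10/3, 11, 11/5, 8)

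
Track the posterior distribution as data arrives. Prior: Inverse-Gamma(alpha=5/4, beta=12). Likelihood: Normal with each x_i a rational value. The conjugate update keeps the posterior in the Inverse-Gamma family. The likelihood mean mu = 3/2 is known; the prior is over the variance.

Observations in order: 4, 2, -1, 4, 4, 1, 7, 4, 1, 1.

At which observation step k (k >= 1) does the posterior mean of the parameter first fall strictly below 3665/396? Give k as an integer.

k = 5

obs 1: x=4 → posterior Inverse-Gamma(7/4, 121/8)
obs 2: x=2 → posterior Inverse-Gamma(9/4, 61/4)
obs 3: x=-1 → posterior Inverse-Gamma(11/4, 147/8)
obs 4: x=4 → posterior Inverse-Gamma(13/4, 43/2)
obs 5: x=4 → posterior Inverse-Gamma(15/4, 197/8)
obs 6: x=1 → posterior Inverse-Gamma(17/4, 99/4)
obs 7: x=7 → posterior Inverse-Gamma(19/4, 319/8)
obs 8: x=4 → posterior Inverse-Gamma(21/4, 43)
obs 9: x=1 → posterior Inverse-Gamma(23/4, 345/8)
obs 10: x=1 → posterior Inverse-Gamma(25/4, 173/4)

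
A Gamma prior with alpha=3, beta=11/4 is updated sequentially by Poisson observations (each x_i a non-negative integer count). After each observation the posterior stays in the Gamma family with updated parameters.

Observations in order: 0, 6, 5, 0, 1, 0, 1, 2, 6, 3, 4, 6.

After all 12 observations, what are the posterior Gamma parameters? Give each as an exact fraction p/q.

alpha=37, beta=59/4

obs 1: x=0 → posterior Gamma(3, 15/4)
obs 2: x=6 → posterior Gamma(9, 19/4)
obs 3: x=5 → posterior Gamma(14, 23/4)
obs 4: x=0 → posterior Gamma(14, 27/4)
obs 5: x=1 → posterior Gamma(15, 31/4)
obs 6: x=0 → posterior Gamma(15, 35/4)
obs 7: x=1 → posterior Gamma(16, 39/4)
obs 8: x=2 → posterior Gamma(18, 43/4)
obs 9: x=6 → posterior Gamma(24, 47/4)
obs 10: x=3 → posterior Gamma(27, 51/4)
obs 11: x=4 → posterior Gamma(31, 55/4)
obs 12: x=6 → posterior Gamma(37, 59/4)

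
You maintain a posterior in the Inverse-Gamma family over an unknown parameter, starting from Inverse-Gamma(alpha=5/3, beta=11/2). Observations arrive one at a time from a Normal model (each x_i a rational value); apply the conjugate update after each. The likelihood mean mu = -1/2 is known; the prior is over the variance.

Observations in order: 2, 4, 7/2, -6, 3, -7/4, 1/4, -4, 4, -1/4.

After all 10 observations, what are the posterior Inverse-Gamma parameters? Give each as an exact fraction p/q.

alpha=20/3, beta=2091/32

obs 1: x=2 → posterior Inverse-Gamma(13/6, 69/8)
obs 2: x=4 → posterior Inverse-Gamma(8/3, 75/4)
obs 3: x=7/2 → posterior Inverse-Gamma(19/6, 107/4)
obs 4: x=-6 → posterior Inverse-Gamma(11/3, 335/8)
obs 5: x=3 → posterior Inverse-Gamma(25/6, 48)
obs 6: x=-7/4 → posterior Inverse-Gamma(14/3, 1561/32)
obs 7: x=1/4 → posterior Inverse-Gamma(31/6, 785/16)
obs 8: x=-4 → posterior Inverse-Gamma(17/3, 883/16)
obs 9: x=4 → posterior Inverse-Gamma(37/6, 1045/16)
obs 10: x=-1/4 → posterior Inverse-Gamma(20/3, 2091/32)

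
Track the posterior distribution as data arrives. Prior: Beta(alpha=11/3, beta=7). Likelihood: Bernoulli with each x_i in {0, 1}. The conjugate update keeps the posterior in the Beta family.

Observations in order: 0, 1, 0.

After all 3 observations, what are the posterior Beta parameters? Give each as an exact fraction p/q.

alpha=14/3, beta=9

obs 1: x=0 → posterior Beta(11/3, 8)
obs 2: x=1 → posterior Beta(14/3, 8)
obs 3: x=0 → posterior Beta(14/3, 9)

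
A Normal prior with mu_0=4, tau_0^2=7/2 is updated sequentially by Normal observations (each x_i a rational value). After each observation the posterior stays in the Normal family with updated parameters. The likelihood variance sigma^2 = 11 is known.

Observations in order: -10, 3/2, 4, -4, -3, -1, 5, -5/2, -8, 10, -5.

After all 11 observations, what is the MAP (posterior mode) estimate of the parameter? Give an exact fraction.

-1/33

obs 1: x=-10 → posterior Normal(18/29, 77/29)
obs 2: x=3/2 → posterior Normal(19/24, 77/36)
obs 3: x=4 → posterior Normal(113/86, 77/43)
obs 4: x=-4 → posterior Normal(57/100, 77/50)
obs 5: x=-3 → posterior Normal(5/38, 77/57)
obs 6: x=-1 → posterior Normal(1/128, 77/64)
obs 7: x=5 → posterior Normal(1/2, 77/71)
obs 8: x=-5/2 → posterior Normal(3/13, 77/78)
obs 9: x=-8 → posterior Normal(-38/85, 77/85)
obs 10: x=10 → posterior Normal(8/23, 77/92)
obs 11: x=-5 → posterior Normal(-1/33, 7/9)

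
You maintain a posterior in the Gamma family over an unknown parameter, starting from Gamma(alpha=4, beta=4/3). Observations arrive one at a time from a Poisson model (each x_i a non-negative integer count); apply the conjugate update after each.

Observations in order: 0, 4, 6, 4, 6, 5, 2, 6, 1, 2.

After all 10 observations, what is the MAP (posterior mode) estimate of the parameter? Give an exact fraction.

117/34

obs 1: x=0 → posterior Gamma(4, 7/3)
obs 2: x=4 → posterior Gamma(8, 10/3)
obs 3: x=6 → posterior Gamma(14, 13/3)
obs 4: x=4 → posterior Gamma(18, 16/3)
obs 5: x=6 → posterior Gamma(24, 19/3)
obs 6: x=5 → posterior Gamma(29, 22/3)
obs 7: x=2 → posterior Gamma(31, 25/3)
obs 8: x=6 → posterior Gamma(37, 28/3)
obs 9: x=1 → posterior Gamma(38, 31/3)
obs 10: x=2 → posterior Gamma(40, 34/3)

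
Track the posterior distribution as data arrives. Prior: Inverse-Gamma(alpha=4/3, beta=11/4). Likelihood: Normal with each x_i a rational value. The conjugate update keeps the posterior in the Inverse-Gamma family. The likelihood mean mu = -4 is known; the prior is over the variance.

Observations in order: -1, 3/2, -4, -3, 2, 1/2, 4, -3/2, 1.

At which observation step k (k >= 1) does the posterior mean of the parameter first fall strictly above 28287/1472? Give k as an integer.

obs 1: x=-1 → posterior Inverse-Gamma(11/6, 29/4)
obs 2: x=3/2 → posterior Inverse-Gamma(7/3, 179/8)
obs 3: x=-4 → posterior Inverse-Gamma(17/6, 179/8)
obs 4: x=-3 → posterior Inverse-Gamma(10/3, 183/8)
obs 5: x=2 → posterior Inverse-Gamma(23/6, 327/8)
obs 6: x=1/2 → posterior Inverse-Gamma(13/3, 51)
obs 7: x=4 → posterior Inverse-Gamma(29/6, 83)
obs 8: x=-3/2 → posterior Inverse-Gamma(16/3, 689/8)
obs 9: x=1 → posterior Inverse-Gamma(35/6, 789/8)

k = 7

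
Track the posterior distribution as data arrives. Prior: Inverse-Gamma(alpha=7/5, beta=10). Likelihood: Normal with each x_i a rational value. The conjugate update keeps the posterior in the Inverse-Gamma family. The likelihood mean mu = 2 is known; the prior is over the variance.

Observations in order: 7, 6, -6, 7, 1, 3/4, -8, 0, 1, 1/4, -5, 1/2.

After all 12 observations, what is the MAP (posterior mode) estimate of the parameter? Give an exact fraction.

obs 1: x=7 → posterior Inverse-Gamma(19/10, 45/2)
obs 2: x=6 → posterior Inverse-Gamma(12/5, 61/2)
obs 3: x=-6 → posterior Inverse-Gamma(29/10, 125/2)
obs 4: x=7 → posterior Inverse-Gamma(17/5, 75)
obs 5: x=1 → posterior Inverse-Gamma(39/10, 151/2)
obs 6: x=3/4 → posterior Inverse-Gamma(22/5, 2441/32)
obs 7: x=-8 → posterior Inverse-Gamma(49/10, 4041/32)
obs 8: x=0 → posterior Inverse-Gamma(27/5, 4105/32)
obs 9: x=1 → posterior Inverse-Gamma(59/10, 4121/32)
obs 10: x=1/4 → posterior Inverse-Gamma(32/5, 2085/16)
obs 11: x=-5 → posterior Inverse-Gamma(69/10, 2477/16)
obs 12: x=1/2 → posterior Inverse-Gamma(37/5, 2495/16)

12475/672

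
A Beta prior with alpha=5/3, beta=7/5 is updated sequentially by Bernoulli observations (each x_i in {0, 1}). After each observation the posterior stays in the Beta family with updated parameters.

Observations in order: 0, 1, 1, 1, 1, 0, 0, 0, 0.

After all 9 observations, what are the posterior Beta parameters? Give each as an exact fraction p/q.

obs 1: x=0 → posterior Beta(5/3, 12/5)
obs 2: x=1 → posterior Beta(8/3, 12/5)
obs 3: x=1 → posterior Beta(11/3, 12/5)
obs 4: x=1 → posterior Beta(14/3, 12/5)
obs 5: x=1 → posterior Beta(17/3, 12/5)
obs 6: x=0 → posterior Beta(17/3, 17/5)
obs 7: x=0 → posterior Beta(17/3, 22/5)
obs 8: x=0 → posterior Beta(17/3, 27/5)
obs 9: x=0 → posterior Beta(17/3, 32/5)

alpha=17/3, beta=32/5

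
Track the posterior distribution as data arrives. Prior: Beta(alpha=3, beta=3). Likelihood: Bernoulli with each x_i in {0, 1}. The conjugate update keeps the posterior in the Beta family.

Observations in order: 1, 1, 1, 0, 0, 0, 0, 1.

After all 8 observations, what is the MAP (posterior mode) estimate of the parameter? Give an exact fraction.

obs 1: x=1 → posterior Beta(4, 3)
obs 2: x=1 → posterior Beta(5, 3)
obs 3: x=1 → posterior Beta(6, 3)
obs 4: x=0 → posterior Beta(6, 4)
obs 5: x=0 → posterior Beta(6, 5)
obs 6: x=0 → posterior Beta(6, 6)
obs 7: x=0 → posterior Beta(6, 7)
obs 8: x=1 → posterior Beta(7, 7)

1/2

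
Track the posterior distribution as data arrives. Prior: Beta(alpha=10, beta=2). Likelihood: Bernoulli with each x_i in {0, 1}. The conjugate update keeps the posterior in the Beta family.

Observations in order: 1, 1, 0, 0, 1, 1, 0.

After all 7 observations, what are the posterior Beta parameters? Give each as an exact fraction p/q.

obs 1: x=1 → posterior Beta(11, 2)
obs 2: x=1 → posterior Beta(12, 2)
obs 3: x=0 → posterior Beta(12, 3)
obs 4: x=0 → posterior Beta(12, 4)
obs 5: x=1 → posterior Beta(13, 4)
obs 6: x=1 → posterior Beta(14, 4)
obs 7: x=0 → posterior Beta(14, 5)

alpha=14, beta=5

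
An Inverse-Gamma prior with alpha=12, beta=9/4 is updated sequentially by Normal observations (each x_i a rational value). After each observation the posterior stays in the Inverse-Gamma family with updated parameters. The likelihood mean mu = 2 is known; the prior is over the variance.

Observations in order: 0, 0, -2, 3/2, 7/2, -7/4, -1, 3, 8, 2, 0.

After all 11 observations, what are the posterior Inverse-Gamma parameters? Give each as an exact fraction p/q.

alpha=35/2, beta=1521/32

obs 1: x=0 → posterior Inverse-Gamma(25/2, 17/4)
obs 2: x=0 → posterior Inverse-Gamma(13, 25/4)
obs 3: x=-2 → posterior Inverse-Gamma(27/2, 57/4)
obs 4: x=3/2 → posterior Inverse-Gamma(14, 115/8)
obs 5: x=7/2 → posterior Inverse-Gamma(29/2, 31/2)
obs 6: x=-7/4 → posterior Inverse-Gamma(15, 721/32)
obs 7: x=-1 → posterior Inverse-Gamma(31/2, 865/32)
obs 8: x=3 → posterior Inverse-Gamma(16, 881/32)
obs 9: x=8 → posterior Inverse-Gamma(33/2, 1457/32)
obs 10: x=2 → posterior Inverse-Gamma(17, 1457/32)
obs 11: x=0 → posterior Inverse-Gamma(35/2, 1521/32)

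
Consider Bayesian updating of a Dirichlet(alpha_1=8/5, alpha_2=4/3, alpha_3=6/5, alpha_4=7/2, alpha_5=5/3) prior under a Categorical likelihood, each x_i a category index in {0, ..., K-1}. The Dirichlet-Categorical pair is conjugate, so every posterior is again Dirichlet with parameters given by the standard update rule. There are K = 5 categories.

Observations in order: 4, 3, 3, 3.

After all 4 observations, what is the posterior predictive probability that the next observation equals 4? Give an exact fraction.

obs 1: x=4 → posterior Dirichlet(8/5, 4/3, 6/5, 7/2, 8/3)
obs 2: x=3 → posterior Dirichlet(8/5, 4/3, 6/5, 9/2, 8/3)
obs 3: x=3 → posterior Dirichlet(8/5, 4/3, 6/5, 11/2, 8/3)
obs 4: x=3 → posterior Dirichlet(8/5, 4/3, 6/5, 13/2, 8/3)

80/399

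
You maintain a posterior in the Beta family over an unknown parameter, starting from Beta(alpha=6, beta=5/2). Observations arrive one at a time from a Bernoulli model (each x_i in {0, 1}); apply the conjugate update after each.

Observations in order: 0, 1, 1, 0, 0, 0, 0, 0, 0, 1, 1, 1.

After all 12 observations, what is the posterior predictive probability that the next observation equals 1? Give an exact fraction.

22/41

obs 1: x=0 → posterior Beta(6, 7/2)
obs 2: x=1 → posterior Beta(7, 7/2)
obs 3: x=1 → posterior Beta(8, 7/2)
obs 4: x=0 → posterior Beta(8, 9/2)
obs 5: x=0 → posterior Beta(8, 11/2)
obs 6: x=0 → posterior Beta(8, 13/2)
obs 7: x=0 → posterior Beta(8, 15/2)
obs 8: x=0 → posterior Beta(8, 17/2)
obs 9: x=0 → posterior Beta(8, 19/2)
obs 10: x=1 → posterior Beta(9, 19/2)
obs 11: x=1 → posterior Beta(10, 19/2)
obs 12: x=1 → posterior Beta(11, 19/2)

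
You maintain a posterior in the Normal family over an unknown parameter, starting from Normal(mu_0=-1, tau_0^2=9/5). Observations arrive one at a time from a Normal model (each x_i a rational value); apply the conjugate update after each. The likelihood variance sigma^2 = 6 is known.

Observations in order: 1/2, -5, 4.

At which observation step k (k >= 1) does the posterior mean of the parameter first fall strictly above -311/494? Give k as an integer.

k = 3

obs 1: x=1/2 → posterior Normal(-17/26, 18/13)
obs 2: x=-5 → posterior Normal(-47/32, 9/8)
obs 3: x=4 → posterior Normal(-23/38, 18/19)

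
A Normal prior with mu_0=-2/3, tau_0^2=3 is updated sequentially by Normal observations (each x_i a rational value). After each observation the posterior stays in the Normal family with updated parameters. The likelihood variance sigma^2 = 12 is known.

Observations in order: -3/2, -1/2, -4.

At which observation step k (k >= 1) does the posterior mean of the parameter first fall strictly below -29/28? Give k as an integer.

k = 3

obs 1: x=-3/2 → posterior Normal(-5/6, 12/5)
obs 2: x=-1/2 → posterior Normal(-7/9, 2)
obs 3: x=-4 → posterior Normal(-26/21, 12/7)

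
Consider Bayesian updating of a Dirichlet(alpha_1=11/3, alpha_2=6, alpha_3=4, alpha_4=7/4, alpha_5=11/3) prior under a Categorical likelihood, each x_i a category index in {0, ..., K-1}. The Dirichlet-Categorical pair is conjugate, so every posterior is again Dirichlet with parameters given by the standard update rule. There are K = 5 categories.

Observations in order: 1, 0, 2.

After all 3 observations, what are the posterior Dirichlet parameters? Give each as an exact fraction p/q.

alpha_1=14/3, alpha_2=7, alpha_3=5, alpha_4=7/4, alpha_5=11/3

obs 1: x=1 → posterior Dirichlet(11/3, 7, 4, 7/4, 11/3)
obs 2: x=0 → posterior Dirichlet(14/3, 7, 4, 7/4, 11/3)
obs 3: x=2 → posterior Dirichlet(14/3, 7, 5, 7/4, 11/3)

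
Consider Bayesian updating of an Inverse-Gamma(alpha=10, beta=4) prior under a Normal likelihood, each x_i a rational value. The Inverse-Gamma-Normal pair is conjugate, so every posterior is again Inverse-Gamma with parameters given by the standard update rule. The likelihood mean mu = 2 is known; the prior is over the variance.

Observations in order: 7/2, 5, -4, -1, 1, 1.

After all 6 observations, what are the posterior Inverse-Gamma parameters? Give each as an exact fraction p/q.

alpha=13, beta=265/8

obs 1: x=7/2 → posterior Inverse-Gamma(21/2, 41/8)
obs 2: x=5 → posterior Inverse-Gamma(11, 77/8)
obs 3: x=-4 → posterior Inverse-Gamma(23/2, 221/8)
obs 4: x=-1 → posterior Inverse-Gamma(12, 257/8)
obs 5: x=1 → posterior Inverse-Gamma(25/2, 261/8)
obs 6: x=1 → posterior Inverse-Gamma(13, 265/8)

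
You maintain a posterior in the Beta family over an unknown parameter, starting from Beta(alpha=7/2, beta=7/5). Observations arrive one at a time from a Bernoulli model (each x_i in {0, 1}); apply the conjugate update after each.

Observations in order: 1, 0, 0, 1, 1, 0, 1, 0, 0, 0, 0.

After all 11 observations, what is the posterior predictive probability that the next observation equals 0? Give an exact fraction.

28/53

obs 1: x=1 → posterior Beta(9/2, 7/5)
obs 2: x=0 → posterior Beta(9/2, 12/5)
obs 3: x=0 → posterior Beta(9/2, 17/5)
obs 4: x=1 → posterior Beta(11/2, 17/5)
obs 5: x=1 → posterior Beta(13/2, 17/5)
obs 6: x=0 → posterior Beta(13/2, 22/5)
obs 7: x=1 → posterior Beta(15/2, 22/5)
obs 8: x=0 → posterior Beta(15/2, 27/5)
obs 9: x=0 → posterior Beta(15/2, 32/5)
obs 10: x=0 → posterior Beta(15/2, 37/5)
obs 11: x=0 → posterior Beta(15/2, 42/5)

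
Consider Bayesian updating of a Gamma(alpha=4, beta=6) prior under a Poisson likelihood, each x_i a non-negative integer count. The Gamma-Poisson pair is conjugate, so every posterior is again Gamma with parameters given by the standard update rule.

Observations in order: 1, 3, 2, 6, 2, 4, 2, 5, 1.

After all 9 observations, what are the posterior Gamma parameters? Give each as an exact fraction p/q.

alpha=30, beta=15

obs 1: x=1 → posterior Gamma(5, 7)
obs 2: x=3 → posterior Gamma(8, 8)
obs 3: x=2 → posterior Gamma(10, 9)
obs 4: x=6 → posterior Gamma(16, 10)
obs 5: x=2 → posterior Gamma(18, 11)
obs 6: x=4 → posterior Gamma(22, 12)
obs 7: x=2 → posterior Gamma(24, 13)
obs 8: x=5 → posterior Gamma(29, 14)
obs 9: x=1 → posterior Gamma(30, 15)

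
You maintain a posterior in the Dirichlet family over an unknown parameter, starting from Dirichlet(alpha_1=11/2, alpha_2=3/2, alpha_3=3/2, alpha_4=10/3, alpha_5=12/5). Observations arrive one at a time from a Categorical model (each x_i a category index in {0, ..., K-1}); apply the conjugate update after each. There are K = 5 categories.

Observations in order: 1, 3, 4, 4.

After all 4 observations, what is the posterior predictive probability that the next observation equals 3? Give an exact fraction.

130/547

obs 1: x=1 → posterior Dirichlet(11/2, 5/2, 3/2, 10/3, 12/5)
obs 2: x=3 → posterior Dirichlet(11/2, 5/2, 3/2, 13/3, 12/5)
obs 3: x=4 → posterior Dirichlet(11/2, 5/2, 3/2, 13/3, 17/5)
obs 4: x=4 → posterior Dirichlet(11/2, 5/2, 3/2, 13/3, 22/5)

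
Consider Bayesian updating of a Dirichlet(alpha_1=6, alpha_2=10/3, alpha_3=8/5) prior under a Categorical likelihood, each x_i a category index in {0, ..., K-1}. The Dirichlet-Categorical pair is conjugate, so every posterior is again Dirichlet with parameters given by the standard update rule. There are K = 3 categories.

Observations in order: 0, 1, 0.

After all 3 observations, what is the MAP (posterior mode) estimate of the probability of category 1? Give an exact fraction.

obs 1: x=0 → posterior Dirichlet(7, 10/3, 8/5)
obs 2: x=1 → posterior Dirichlet(7, 13/3, 8/5)
obs 3: x=0 → posterior Dirichlet(8, 13/3, 8/5)

25/82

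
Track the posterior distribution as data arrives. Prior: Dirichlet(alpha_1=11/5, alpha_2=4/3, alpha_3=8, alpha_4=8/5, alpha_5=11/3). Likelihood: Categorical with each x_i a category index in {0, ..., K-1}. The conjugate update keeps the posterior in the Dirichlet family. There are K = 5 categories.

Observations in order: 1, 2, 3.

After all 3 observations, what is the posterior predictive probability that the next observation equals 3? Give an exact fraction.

13/99

obs 1: x=1 → posterior Dirichlet(11/5, 7/3, 8, 8/5, 11/3)
obs 2: x=2 → posterior Dirichlet(11/5, 7/3, 9, 8/5, 11/3)
obs 3: x=3 → posterior Dirichlet(11/5, 7/3, 9, 13/5, 11/3)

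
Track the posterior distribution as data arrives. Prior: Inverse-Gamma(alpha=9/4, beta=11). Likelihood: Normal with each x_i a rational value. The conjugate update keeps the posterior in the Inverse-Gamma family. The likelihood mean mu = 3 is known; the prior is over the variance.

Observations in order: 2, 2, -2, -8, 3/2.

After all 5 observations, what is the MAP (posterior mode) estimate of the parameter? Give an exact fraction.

obs 1: x=2 → posterior Inverse-Gamma(11/4, 23/2)
obs 2: x=2 → posterior Inverse-Gamma(13/4, 12)
obs 3: x=-2 → posterior Inverse-Gamma(15/4, 49/2)
obs 4: x=-8 → posterior Inverse-Gamma(17/4, 85)
obs 5: x=3/2 → posterior Inverse-Gamma(19/4, 689/8)

689/46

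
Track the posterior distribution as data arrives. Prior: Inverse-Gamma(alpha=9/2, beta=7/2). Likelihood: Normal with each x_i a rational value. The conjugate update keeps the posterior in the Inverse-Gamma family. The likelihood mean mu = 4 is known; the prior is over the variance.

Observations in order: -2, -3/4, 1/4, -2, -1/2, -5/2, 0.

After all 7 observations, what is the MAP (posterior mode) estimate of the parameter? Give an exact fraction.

1553/144

obs 1: x=-2 → posterior Inverse-Gamma(5, 43/2)
obs 2: x=-3/4 → posterior Inverse-Gamma(11/2, 1049/32)
obs 3: x=1/4 → posterior Inverse-Gamma(6, 637/16)
obs 4: x=-2 → posterior Inverse-Gamma(13/2, 925/16)
obs 5: x=-1/2 → posterior Inverse-Gamma(7, 1087/16)
obs 6: x=-5/2 → posterior Inverse-Gamma(15/2, 1425/16)
obs 7: x=0 → posterior Inverse-Gamma(8, 1553/16)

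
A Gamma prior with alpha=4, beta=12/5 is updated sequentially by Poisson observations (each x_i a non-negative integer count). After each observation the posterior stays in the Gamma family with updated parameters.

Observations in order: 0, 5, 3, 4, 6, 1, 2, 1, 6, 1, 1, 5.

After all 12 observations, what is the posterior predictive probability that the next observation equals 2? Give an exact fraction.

53211067563806087067305409183334266160093566844754507473470820719846752256000/221880804596155822483916220420443821810533948253748281037527829169937762144877

obs 1: x=0 → posterior Gamma(4, 17/5)
obs 2: x=5 → posterior Gamma(9, 22/5)
obs 3: x=3 → posterior Gamma(12, 27/5)
obs 4: x=4 → posterior Gamma(16, 32/5)
obs 5: x=6 → posterior Gamma(22, 37/5)
obs 6: x=1 → posterior Gamma(23, 42/5)
obs 7: x=2 → posterior Gamma(25, 47/5)
obs 8: x=1 → posterior Gamma(26, 52/5)
obs 9: x=6 → posterior Gamma(32, 57/5)
obs 10: x=1 → posterior Gamma(33, 62/5)
obs 11: x=1 → posterior Gamma(34, 67/5)
obs 12: x=5 → posterior Gamma(39, 72/5)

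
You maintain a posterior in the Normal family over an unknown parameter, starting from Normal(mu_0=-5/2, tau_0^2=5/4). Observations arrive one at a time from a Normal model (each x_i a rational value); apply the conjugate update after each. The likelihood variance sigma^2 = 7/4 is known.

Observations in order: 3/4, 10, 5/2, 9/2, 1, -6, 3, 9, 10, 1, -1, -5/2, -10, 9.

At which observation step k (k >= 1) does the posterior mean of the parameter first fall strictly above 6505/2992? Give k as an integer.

k = 3

obs 1: x=3/4 → posterior Normal(-55/48, 35/48)
obs 2: x=10 → posterior Normal(145/68, 35/68)
obs 3: x=5/2 → posterior Normal(195/88, 35/88)
obs 4: x=9/2 → posterior Normal(95/36, 35/108)
obs 5: x=1 → posterior Normal(305/128, 35/128)
obs 6: x=-6 → posterior Normal(5/4, 35/148)
obs 7: x=3 → posterior Normal(35/24, 5/24)
obs 8: x=9 → posterior Normal(425/188, 35/188)
obs 9: x=10 → posterior Normal(625/208, 35/208)
obs 10: x=1 → posterior Normal(215/76, 35/228)
obs 11: x=-1 → posterior Normal(625/248, 35/248)
obs 12: x=-5/2 → posterior Normal(575/268, 35/268)
obs 13: x=-10 → posterior Normal(125/96, 35/288)
obs 14: x=9 → posterior Normal(555/308, 5/44)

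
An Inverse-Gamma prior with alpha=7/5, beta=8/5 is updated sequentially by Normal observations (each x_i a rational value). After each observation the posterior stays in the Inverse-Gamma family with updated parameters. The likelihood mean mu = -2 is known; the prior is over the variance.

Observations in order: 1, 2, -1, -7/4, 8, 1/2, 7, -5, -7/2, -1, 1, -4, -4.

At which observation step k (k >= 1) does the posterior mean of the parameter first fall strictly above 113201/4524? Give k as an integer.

k = 7

obs 1: x=1 → posterior Inverse-Gamma(19/10, 61/10)
obs 2: x=2 → posterior Inverse-Gamma(12/5, 141/10)
obs 3: x=-1 → posterior Inverse-Gamma(29/10, 73/5)
obs 4: x=-7/4 → posterior Inverse-Gamma(17/5, 2341/160)
obs 5: x=8 → posterior Inverse-Gamma(39/10, 10341/160)
obs 6: x=1/2 → posterior Inverse-Gamma(22/5, 10841/160)
obs 7: x=7 → posterior Inverse-Gamma(49/10, 17321/160)
obs 8: x=-5 → posterior Inverse-Gamma(27/5, 18041/160)
obs 9: x=-7/2 → posterior Inverse-Gamma(59/10, 18221/160)
obs 10: x=-1 → posterior Inverse-Gamma(32/5, 18301/160)
obs 11: x=1 → posterior Inverse-Gamma(69/10, 19021/160)
obs 12: x=-4 → posterior Inverse-Gamma(37/5, 19341/160)
obs 13: x=-4 → posterior Inverse-Gamma(79/10, 19661/160)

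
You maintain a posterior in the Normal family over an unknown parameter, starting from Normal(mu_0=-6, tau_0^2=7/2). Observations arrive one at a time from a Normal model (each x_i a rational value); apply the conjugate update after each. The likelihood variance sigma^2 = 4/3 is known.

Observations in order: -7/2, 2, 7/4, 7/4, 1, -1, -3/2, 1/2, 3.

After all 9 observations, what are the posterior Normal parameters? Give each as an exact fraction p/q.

mu_0=36/197, tau_0^2=28/197

obs 1: x=-7/2 → posterior Normal(-243/58, 28/29)
obs 2: x=2 → posterior Normal(-159/100, 14/25)
obs 3: x=7/4 → posterior Normal(-171/284, 28/71)
obs 4: x=7/4 → posterior Normal(-3/46, 7/23)
obs 5: x=1 → posterior Normal(15/113, 28/113)
obs 6: x=-1 → posterior Normal(-3/67, 14/67)
obs 7: x=-3/2 → posterior Normal(-15/62, 28/155)
obs 8: x=1/2 → posterior Normal(-27/176, 7/44)
obs 9: x=3 → posterior Normal(36/197, 28/197)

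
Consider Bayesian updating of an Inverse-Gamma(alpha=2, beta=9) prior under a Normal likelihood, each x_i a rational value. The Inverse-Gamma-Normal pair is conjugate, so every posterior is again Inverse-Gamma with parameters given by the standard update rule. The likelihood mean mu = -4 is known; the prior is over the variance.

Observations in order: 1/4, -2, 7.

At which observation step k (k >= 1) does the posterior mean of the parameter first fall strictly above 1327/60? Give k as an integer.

k = 3

obs 1: x=1/4 → posterior Inverse-Gamma(5/2, 577/32)
obs 2: x=-2 → posterior Inverse-Gamma(3, 641/32)
obs 3: x=7 → posterior Inverse-Gamma(7/2, 2577/32)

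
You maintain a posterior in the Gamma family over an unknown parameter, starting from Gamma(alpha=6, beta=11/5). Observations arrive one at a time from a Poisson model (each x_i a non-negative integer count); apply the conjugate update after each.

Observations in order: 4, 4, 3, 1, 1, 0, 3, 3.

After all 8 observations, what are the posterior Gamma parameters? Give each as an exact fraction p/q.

obs 1: x=4 → posterior Gamma(10, 16/5)
obs 2: x=4 → posterior Gamma(14, 21/5)
obs 3: x=3 → posterior Gamma(17, 26/5)
obs 4: x=1 → posterior Gamma(18, 31/5)
obs 5: x=1 → posterior Gamma(19, 36/5)
obs 6: x=0 → posterior Gamma(19, 41/5)
obs 7: x=3 → posterior Gamma(22, 46/5)
obs 8: x=3 → posterior Gamma(25, 51/5)

alpha=25, beta=51/5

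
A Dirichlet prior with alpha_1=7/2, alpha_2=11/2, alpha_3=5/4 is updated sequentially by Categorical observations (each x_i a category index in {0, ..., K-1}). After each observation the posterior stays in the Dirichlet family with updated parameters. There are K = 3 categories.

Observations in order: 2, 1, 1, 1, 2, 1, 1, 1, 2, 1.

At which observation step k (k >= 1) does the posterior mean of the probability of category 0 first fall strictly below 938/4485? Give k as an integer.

obs 1: x=2 → posterior Dirichlet(7/2, 11/2, 9/4)
obs 2: x=1 → posterior Dirichlet(7/2, 13/2, 9/4)
obs 3: x=1 → posterior Dirichlet(7/2, 15/2, 9/4)
obs 4: x=1 → posterior Dirichlet(7/2, 17/2, 9/4)
obs 5: x=2 → posterior Dirichlet(7/2, 17/2, 13/4)
obs 6: x=1 → posterior Dirichlet(7/2, 19/2, 13/4)
obs 7: x=1 → posterior Dirichlet(7/2, 21/2, 13/4)
obs 8: x=1 → posterior Dirichlet(7/2, 23/2, 13/4)
obs 9: x=2 → posterior Dirichlet(7/2, 23/2, 17/4)
obs 10: x=1 → posterior Dirichlet(7/2, 25/2, 17/4)

k = 7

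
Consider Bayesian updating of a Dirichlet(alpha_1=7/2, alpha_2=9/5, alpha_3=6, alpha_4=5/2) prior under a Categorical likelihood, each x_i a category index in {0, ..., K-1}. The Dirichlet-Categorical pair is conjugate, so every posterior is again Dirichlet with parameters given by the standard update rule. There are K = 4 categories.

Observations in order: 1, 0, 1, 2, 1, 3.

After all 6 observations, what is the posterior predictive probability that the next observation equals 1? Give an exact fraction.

8/33

obs 1: x=1 → posterior Dirichlet(7/2, 14/5, 6, 5/2)
obs 2: x=0 → posterior Dirichlet(9/2, 14/5, 6, 5/2)
obs 3: x=1 → posterior Dirichlet(9/2, 19/5, 6, 5/2)
obs 4: x=2 → posterior Dirichlet(9/2, 19/5, 7, 5/2)
obs 5: x=1 → posterior Dirichlet(9/2, 24/5, 7, 5/2)
obs 6: x=3 → posterior Dirichlet(9/2, 24/5, 7, 7/2)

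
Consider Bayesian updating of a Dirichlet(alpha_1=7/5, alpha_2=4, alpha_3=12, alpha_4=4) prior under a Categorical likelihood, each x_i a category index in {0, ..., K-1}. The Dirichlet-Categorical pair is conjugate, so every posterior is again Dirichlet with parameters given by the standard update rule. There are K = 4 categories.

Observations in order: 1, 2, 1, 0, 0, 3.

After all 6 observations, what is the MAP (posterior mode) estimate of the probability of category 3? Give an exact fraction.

20/117

obs 1: x=1 → posterior Dirichlet(7/5, 5, 12, 4)
obs 2: x=2 → posterior Dirichlet(7/5, 5, 13, 4)
obs 3: x=1 → posterior Dirichlet(7/5, 6, 13, 4)
obs 4: x=0 → posterior Dirichlet(12/5, 6, 13, 4)
obs 5: x=0 → posterior Dirichlet(17/5, 6, 13, 4)
obs 6: x=3 → posterior Dirichlet(17/5, 6, 13, 5)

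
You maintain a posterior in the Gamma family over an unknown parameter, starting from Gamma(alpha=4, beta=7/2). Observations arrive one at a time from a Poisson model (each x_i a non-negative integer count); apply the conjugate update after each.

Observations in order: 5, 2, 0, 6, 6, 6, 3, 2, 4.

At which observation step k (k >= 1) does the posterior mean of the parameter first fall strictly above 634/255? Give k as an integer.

obs 1: x=5 → posterior Gamma(9, 9/2)
obs 2: x=2 → posterior Gamma(11, 11/2)
obs 3: x=0 → posterior Gamma(11, 13/2)
obs 4: x=6 → posterior Gamma(17, 15/2)
obs 5: x=6 → posterior Gamma(23, 17/2)
obs 6: x=6 → posterior Gamma(29, 19/2)
obs 7: x=3 → posterior Gamma(32, 21/2)
obs 8: x=2 → posterior Gamma(34, 23/2)
obs 9: x=4 → posterior Gamma(38, 25/2)

k = 5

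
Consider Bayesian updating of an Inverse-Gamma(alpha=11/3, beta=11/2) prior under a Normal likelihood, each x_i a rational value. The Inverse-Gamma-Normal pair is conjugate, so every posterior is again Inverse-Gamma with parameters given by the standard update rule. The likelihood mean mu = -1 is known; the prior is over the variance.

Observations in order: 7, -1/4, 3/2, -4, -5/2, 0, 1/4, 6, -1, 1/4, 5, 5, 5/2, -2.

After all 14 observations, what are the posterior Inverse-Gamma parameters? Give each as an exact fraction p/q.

alpha=32/3, beta=3703/32

obs 1: x=7 → posterior Inverse-Gamma(25/6, 75/2)
obs 2: x=-1/4 → posterior Inverse-Gamma(14/3, 1209/32)
obs 3: x=3/2 → posterior Inverse-Gamma(31/6, 1309/32)
obs 4: x=-4 → posterior Inverse-Gamma(17/3, 1453/32)
obs 5: x=-5/2 → posterior Inverse-Gamma(37/6, 1489/32)
obs 6: x=0 → posterior Inverse-Gamma(20/3, 1505/32)
obs 7: x=1/4 → posterior Inverse-Gamma(43/6, 765/16)
obs 8: x=6 → posterior Inverse-Gamma(23/3, 1157/16)
obs 9: x=-1 → posterior Inverse-Gamma(49/6, 1157/16)
obs 10: x=1/4 → posterior Inverse-Gamma(26/3, 2339/32)
obs 11: x=5 → posterior Inverse-Gamma(55/6, 2915/32)
obs 12: x=5 → posterior Inverse-Gamma(29/3, 3491/32)
obs 13: x=5/2 → posterior Inverse-Gamma(61/6, 3687/32)
obs 14: x=-2 → posterior Inverse-Gamma(32/3, 3703/32)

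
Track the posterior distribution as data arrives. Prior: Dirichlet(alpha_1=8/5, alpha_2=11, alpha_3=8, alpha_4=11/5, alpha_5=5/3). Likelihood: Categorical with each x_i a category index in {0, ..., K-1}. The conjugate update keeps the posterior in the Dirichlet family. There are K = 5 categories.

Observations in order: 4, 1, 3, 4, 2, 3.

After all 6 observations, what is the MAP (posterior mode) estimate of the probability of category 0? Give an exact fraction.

9/382

obs 1: x=4 → posterior Dirichlet(8/5, 11, 8, 11/5, 8/3)
obs 2: x=1 → posterior Dirichlet(8/5, 12, 8, 11/5, 8/3)
obs 3: x=3 → posterior Dirichlet(8/5, 12, 8, 16/5, 8/3)
obs 4: x=4 → posterior Dirichlet(8/5, 12, 8, 16/5, 11/3)
obs 5: x=2 → posterior Dirichlet(8/5, 12, 9, 16/5, 11/3)
obs 6: x=3 → posterior Dirichlet(8/5, 12, 9, 21/5, 11/3)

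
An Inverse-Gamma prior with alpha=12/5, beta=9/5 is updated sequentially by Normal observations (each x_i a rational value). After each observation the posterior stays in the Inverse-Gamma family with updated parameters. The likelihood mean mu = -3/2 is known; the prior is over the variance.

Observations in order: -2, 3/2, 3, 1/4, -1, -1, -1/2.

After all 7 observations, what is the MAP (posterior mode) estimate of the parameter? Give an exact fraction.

131/48

obs 1: x=-2 → posterior Inverse-Gamma(29/10, 77/40)
obs 2: x=3/2 → posterior Inverse-Gamma(17/5, 257/40)
obs 3: x=3 → posterior Inverse-Gamma(39/10, 331/20)
obs 4: x=1/4 → posterior Inverse-Gamma(22/5, 2893/160)
obs 5: x=-1 → posterior Inverse-Gamma(49/10, 2913/160)
obs 6: x=-1 → posterior Inverse-Gamma(27/5, 2933/160)
obs 7: x=-1/2 → posterior Inverse-Gamma(59/10, 3013/160)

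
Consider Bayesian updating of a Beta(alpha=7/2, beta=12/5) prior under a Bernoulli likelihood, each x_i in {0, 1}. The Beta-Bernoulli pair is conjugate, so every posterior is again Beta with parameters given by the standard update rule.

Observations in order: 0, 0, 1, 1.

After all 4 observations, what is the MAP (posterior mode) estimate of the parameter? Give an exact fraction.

45/79

obs 1: x=0 → posterior Beta(7/2, 17/5)
obs 2: x=0 → posterior Beta(7/2, 22/5)
obs 3: x=1 → posterior Beta(9/2, 22/5)
obs 4: x=1 → posterior Beta(11/2, 22/5)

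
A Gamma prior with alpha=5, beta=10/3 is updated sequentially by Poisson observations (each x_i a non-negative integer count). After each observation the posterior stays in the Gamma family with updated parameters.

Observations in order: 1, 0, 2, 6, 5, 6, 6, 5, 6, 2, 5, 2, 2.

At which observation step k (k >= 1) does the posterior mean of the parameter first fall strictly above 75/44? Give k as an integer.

k = 4

obs 1: x=1 → posterior Gamma(6, 13/3)
obs 2: x=0 → posterior Gamma(6, 16/3)
obs 3: x=2 → posterior Gamma(8, 19/3)
obs 4: x=6 → posterior Gamma(14, 22/3)
obs 5: x=5 → posterior Gamma(19, 25/3)
obs 6: x=6 → posterior Gamma(25, 28/3)
obs 7: x=6 → posterior Gamma(31, 31/3)
obs 8: x=5 → posterior Gamma(36, 34/3)
obs 9: x=6 → posterior Gamma(42, 37/3)
obs 10: x=2 → posterior Gamma(44, 40/3)
obs 11: x=5 → posterior Gamma(49, 43/3)
obs 12: x=2 → posterior Gamma(51, 46/3)
obs 13: x=2 → posterior Gamma(53, 49/3)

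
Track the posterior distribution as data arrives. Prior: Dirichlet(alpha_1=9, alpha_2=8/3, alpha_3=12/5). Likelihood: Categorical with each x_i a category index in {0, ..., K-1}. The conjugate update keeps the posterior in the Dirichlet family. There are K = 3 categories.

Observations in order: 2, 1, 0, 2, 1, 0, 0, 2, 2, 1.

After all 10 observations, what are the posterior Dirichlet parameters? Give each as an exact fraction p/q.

obs 1: x=2 → posterior Dirichlet(9, 8/3, 17/5)
obs 2: x=1 → posterior Dirichlet(9, 11/3, 17/5)
obs 3: x=0 → posterior Dirichlet(10, 11/3, 17/5)
obs 4: x=2 → posterior Dirichlet(10, 11/3, 22/5)
obs 5: x=1 → posterior Dirichlet(10, 14/3, 22/5)
obs 6: x=0 → posterior Dirichlet(11, 14/3, 22/5)
obs 7: x=0 → posterior Dirichlet(12, 14/3, 22/5)
obs 8: x=2 → posterior Dirichlet(12, 14/3, 27/5)
obs 9: x=2 → posterior Dirichlet(12, 14/3, 32/5)
obs 10: x=1 → posterior Dirichlet(12, 17/3, 32/5)

alpha_1=12, alpha_2=17/3, alpha_3=32/5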